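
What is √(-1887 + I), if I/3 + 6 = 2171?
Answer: 48*√2 ≈ 67.882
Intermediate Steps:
I = 6495 (I = -18 + 3*2171 = -18 + 6513 = 6495)
√(-1887 + I) = √(-1887 + 6495) = √4608 = 48*√2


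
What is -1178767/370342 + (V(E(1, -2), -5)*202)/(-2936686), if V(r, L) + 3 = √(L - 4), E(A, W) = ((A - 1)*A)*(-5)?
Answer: -1730722059455/543789083306 - 303*I/1468343 ≈ -3.1827 - 0.00020636*I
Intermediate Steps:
E(A, W) = -5*A*(-1 + A) (E(A, W) = ((-1 + A)*A)*(-5) = (A*(-1 + A))*(-5) = -5*A*(-1 + A))
V(r, L) = -3 + √(-4 + L) (V(r, L) = -3 + √(L - 4) = -3 + √(-4 + L))
-1178767/370342 + (V(E(1, -2), -5)*202)/(-2936686) = -1178767/370342 + ((-3 + √(-4 - 5))*202)/(-2936686) = -1178767*1/370342 + ((-3 + √(-9))*202)*(-1/2936686) = -1178767/370342 + ((-3 + 3*I)*202)*(-1/2936686) = -1178767/370342 + (-606 + 606*I)*(-1/2936686) = -1178767/370342 + (303/1468343 - 303*I/1468343) = -1730722059455/543789083306 - 303*I/1468343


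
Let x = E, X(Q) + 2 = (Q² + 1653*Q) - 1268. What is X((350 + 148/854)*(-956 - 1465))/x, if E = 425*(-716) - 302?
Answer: -65393377969677031/27768889029 ≈ -2.3549e+6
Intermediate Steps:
E = -304602 (E = -304300 - 302 = -304602)
X(Q) = -1270 + Q² + 1653*Q (X(Q) = -2 + ((Q² + 1653*Q) - 1268) = -2 + (-1268 + Q² + 1653*Q) = -1270 + Q² + 1653*Q)
x = -304602
X((350 + 148/854)*(-956 - 1465))/x = (-1270 + ((350 + 148/854)*(-956 - 1465))² + 1653*((350 + 148/854)*(-956 - 1465)))/(-304602) = (-1270 + ((350 + 148*(1/854))*(-2421))² + 1653*((350 + 148*(1/854))*(-2421)))*(-1/304602) = (-1270 + ((350 + 74/427)*(-2421))² + 1653*((350 + 74/427)*(-2421)))*(-1/304602) = (-1270 + ((149524/427)*(-2421))² + 1653*((149524/427)*(-2421)))*(-1/304602) = (-1270 + (-361997604/427)² + 1653*(-361997604/427))*(-1/304602) = (-1270 + 131042265301740816/182329 - 598382039412/427)*(-1/304602) = (130786755939354062/182329)*(-1/304602) = -65393377969677031/27768889029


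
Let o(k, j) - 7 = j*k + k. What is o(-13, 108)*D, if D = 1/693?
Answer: -470/231 ≈ -2.0346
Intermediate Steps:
o(k, j) = 7 + k + j*k (o(k, j) = 7 + (j*k + k) = 7 + (k + j*k) = 7 + k + j*k)
D = 1/693 ≈ 0.0014430
o(-13, 108)*D = (7 - 13 + 108*(-13))*(1/693) = (7 - 13 - 1404)*(1/693) = -1410*1/693 = -470/231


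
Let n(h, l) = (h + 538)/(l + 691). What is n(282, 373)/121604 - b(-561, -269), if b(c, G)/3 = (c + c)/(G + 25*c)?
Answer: -7776852911/33025943944 ≈ -0.23548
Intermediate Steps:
n(h, l) = (538 + h)/(691 + l)
b(c, G) = 6*c/(G + 25*c) (b(c, G) = 3*((c + c)/(G + 25*c)) = 3*((2*c)/(G + 25*c)) = 3*(2*c/(G + 25*c)) = 6*c/(G + 25*c))
n(282, 373)/121604 - b(-561, -269) = ((538 + 282)/(691 + 373))/121604 - 6*(-561)/(-269 + 25*(-561)) = (820/1064)*(1/121604) - 6*(-561)/(-269 - 14025) = ((1/1064)*820)*(1/121604) - 6*(-561)/(-14294) = (205/266)*(1/121604) - 6*(-561)*(-1)/14294 = 205/32346664 - 1*1683/7147 = 205/32346664 - 1683/7147 = -7776852911/33025943944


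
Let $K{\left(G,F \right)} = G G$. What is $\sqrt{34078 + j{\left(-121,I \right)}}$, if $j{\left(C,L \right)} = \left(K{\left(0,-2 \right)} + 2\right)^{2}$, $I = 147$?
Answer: $\sqrt{34082} \approx 184.61$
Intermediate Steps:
$K{\left(G,F \right)} = G^{2}$
$j{\left(C,L \right)} = 4$ ($j{\left(C,L \right)} = \left(0^{2} + 2\right)^{2} = \left(0 + 2\right)^{2} = 2^{2} = 4$)
$\sqrt{34078 + j{\left(-121,I \right)}} = \sqrt{34078 + 4} = \sqrt{34082}$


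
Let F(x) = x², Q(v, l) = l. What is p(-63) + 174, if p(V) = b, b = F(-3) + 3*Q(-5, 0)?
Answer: 183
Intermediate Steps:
b = 9 (b = (-3)² + 3*0 = 9 + 0 = 9)
p(V) = 9
p(-63) + 174 = 9 + 174 = 183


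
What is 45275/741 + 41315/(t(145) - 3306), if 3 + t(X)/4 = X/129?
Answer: 15403177015/316734522 ≈ 48.631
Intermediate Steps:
t(X) = -12 + 4*X/129 (t(X) = -12 + 4*(X/129) = -12 + 4*X/129)
45275/741 + 41315/(t(145) - 3306) = 45275/741 + 41315/((-12 + (4/129)*145) - 3306) = 45275*(1/741) + 41315/((-12 + 580/129) - 3306) = 45275/741 + 41315/(-968/129 - 3306) = 45275/741 + 41315/(-427442/129) = 45275/741 + 41315*(-129/427442) = 45275/741 - 5329635/427442 = 15403177015/316734522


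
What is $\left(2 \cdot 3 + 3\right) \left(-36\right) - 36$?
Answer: $-360$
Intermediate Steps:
$\left(2 \cdot 3 + 3\right) \left(-36\right) - 36 = \left(6 + 3\right) \left(-36\right) - 36 = 9 \left(-36\right) - 36 = -324 - 36 = -360$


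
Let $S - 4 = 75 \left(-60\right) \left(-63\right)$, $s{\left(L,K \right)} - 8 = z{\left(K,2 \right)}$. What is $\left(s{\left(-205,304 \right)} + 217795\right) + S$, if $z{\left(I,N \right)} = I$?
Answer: $501611$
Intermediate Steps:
$s{\left(L,K \right)} = 8 + K$
$S = 283504$ ($S = 4 + 75 \left(-60\right) \left(-63\right) = 4 - -283500 = 4 + 283500 = 283504$)
$\left(s{\left(-205,304 \right)} + 217795\right) + S = \left(\left(8 + 304\right) + 217795\right) + 283504 = \left(312 + 217795\right) + 283504 = 218107 + 283504 = 501611$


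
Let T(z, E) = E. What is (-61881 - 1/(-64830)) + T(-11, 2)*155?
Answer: -3991647929/64830 ≈ -61571.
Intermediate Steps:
(-61881 - 1/(-64830)) + T(-11, 2)*155 = (-61881 - 1/(-64830)) + 2*155 = (-61881 - 1*(-1/64830)) + 310 = (-61881 + 1/64830) + 310 = -4011745229/64830 + 310 = -3991647929/64830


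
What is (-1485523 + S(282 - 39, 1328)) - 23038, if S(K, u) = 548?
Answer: -1508013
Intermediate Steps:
(-1485523 + S(282 - 39, 1328)) - 23038 = (-1485523 + 548) - 23038 = -1484975 - 23038 = -1508013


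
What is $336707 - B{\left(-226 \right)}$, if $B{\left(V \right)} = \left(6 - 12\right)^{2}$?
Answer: $336671$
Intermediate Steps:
$B{\left(V \right)} = 36$ ($B{\left(V \right)} = \left(-6\right)^{2} = 36$)
$336707 - B{\left(-226 \right)} = 336707 - 36 = 336671$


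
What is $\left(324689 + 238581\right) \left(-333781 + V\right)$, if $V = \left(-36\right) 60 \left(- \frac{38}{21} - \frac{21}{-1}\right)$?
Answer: $- \frac{1479500190290}{7} \approx -2.1136 \cdot 10^{11}$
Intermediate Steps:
$V = - \frac{290160}{7}$ ($V = - 2160 \left(\left(-38\right) \frac{1}{21} - -21\right) = - 2160 \left(- \frac{38}{21} + 21\right) = \left(-2160\right) \frac{403}{21} = - \frac{290160}{7} \approx -41451.0$)
$\left(324689 + 238581\right) \left(-333781 + V\right) = \left(324689 + 238581\right) \left(-333781 - \frac{290160}{7}\right) = 563270 \left(- \frac{2626627}{7}\right) = - \frac{1479500190290}{7}$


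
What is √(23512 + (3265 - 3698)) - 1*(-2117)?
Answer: 2117 + 7*√471 ≈ 2268.9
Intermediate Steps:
√(23512 + (3265 - 3698)) - 1*(-2117) = √(23512 - 433) + 2117 = √23079 + 2117 = 7*√471 + 2117 = 2117 + 7*√471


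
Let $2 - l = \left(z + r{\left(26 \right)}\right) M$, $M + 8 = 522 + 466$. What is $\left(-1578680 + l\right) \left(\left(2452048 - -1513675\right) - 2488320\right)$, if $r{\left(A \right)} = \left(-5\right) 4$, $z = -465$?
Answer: $-1630133967334$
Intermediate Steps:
$M = 980$ ($M = -8 + \left(522 + 466\right) = -8 + 988 = 980$)
$r{\left(A \right)} = -20$
$l = 475302$ ($l = 2 - \left(-465 - 20\right) 980 = 2 - \left(-485\right) 980 = 2 - -475300 = 2 + 475300 = 475302$)
$\left(-1578680 + l\right) \left(\left(2452048 - -1513675\right) - 2488320\right) = \left(-1578680 + 475302\right) \left(\left(2452048 - -1513675\right) - 2488320\right) = - 1103378 \left(\left(2452048 + 1513675\right) - 2488320\right) = - 1103378 \left(3965723 - 2488320\right) = \left(-1103378\right) 1477403 = -1630133967334$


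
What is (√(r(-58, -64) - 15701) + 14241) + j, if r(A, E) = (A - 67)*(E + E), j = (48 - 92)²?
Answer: 16177 + √299 ≈ 16194.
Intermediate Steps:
j = 1936 (j = (-44)² = 1936)
r(A, E) = 2*E*(-67 + A) (r(A, E) = (-67 + A)*(2*E) = 2*E*(-67 + A))
(√(r(-58, -64) - 15701) + 14241) + j = (√(2*(-64)*(-67 - 58) - 15701) + 14241) + 1936 = (√(2*(-64)*(-125) - 15701) + 14241) + 1936 = (√(16000 - 15701) + 14241) + 1936 = (√299 + 14241) + 1936 = (14241 + √299) + 1936 = 16177 + √299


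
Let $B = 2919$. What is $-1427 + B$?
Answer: $1492$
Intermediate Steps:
$-1427 + B = -1427 + 2919 = 1492$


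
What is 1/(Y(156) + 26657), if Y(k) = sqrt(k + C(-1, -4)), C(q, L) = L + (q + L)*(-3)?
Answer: 26657/710595482 - sqrt(167)/710595482 ≈ 3.7495e-5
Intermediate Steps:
C(q, L) = -3*q - 2*L (C(q, L) = L + (L + q)*(-3) = L + (-3*L - 3*q) = -3*q - 2*L)
Y(k) = sqrt(11 + k) (Y(k) = sqrt(k + (-3*(-1) - 2*(-4))) = sqrt(k + (3 + 8)) = sqrt(k + 11) = sqrt(11 + k))
1/(Y(156) + 26657) = 1/(sqrt(11 + 156) + 26657) = 1/(sqrt(167) + 26657) = 1/(26657 + sqrt(167))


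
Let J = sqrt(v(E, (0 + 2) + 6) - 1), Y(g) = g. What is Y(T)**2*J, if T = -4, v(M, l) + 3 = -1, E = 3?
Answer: 16*I*sqrt(5) ≈ 35.777*I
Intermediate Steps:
v(M, l) = -4 (v(M, l) = -3 - 1 = -4)
J = I*sqrt(5) (J = sqrt(-4 - 1) = sqrt(-5) = I*sqrt(5) ≈ 2.2361*I)
Y(T)**2*J = (-4)**2*(I*sqrt(5)) = 16*(I*sqrt(5)) = 16*I*sqrt(5)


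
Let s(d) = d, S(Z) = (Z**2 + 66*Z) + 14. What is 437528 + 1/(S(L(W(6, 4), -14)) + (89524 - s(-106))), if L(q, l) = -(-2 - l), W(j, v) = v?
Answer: 38938241889/88996 ≈ 4.3753e+5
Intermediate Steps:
L(q, l) = 2 + l
S(Z) = 14 + Z**2 + 66*Z
437528 + 1/(S(L(W(6, 4), -14)) + (89524 - s(-106))) = 437528 + 1/((14 + (2 - 14)**2 + 66*(2 - 14)) + (89524 - 1*(-106))) = 437528 + 1/((14 + (-12)**2 + 66*(-12)) + (89524 + 106)) = 437528 + 1/((14 + 144 - 792) + 89630) = 437528 + 1/(-634 + 89630) = 437528 + 1/88996 = 38938241889/88996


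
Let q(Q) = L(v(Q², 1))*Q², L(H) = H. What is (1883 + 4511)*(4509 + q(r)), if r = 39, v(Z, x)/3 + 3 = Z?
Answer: 44317728342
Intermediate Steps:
v(Z, x) = -9 + 3*Z
q(Q) = Q²*(-9 + 3*Q²) (q(Q) = (-9 + 3*Q²)*Q² = Q²*(-9 + 3*Q²))
(1883 + 4511)*(4509 + q(r)) = (1883 + 4511)*(4509 + 3*39²*(-3 + 39²)) = 6394*(4509 + 3*1521*(-3 + 1521)) = 6394*(4509 + 3*1521*1518) = 6394*(4509 + 6926634) = 6394*6931143 = 44317728342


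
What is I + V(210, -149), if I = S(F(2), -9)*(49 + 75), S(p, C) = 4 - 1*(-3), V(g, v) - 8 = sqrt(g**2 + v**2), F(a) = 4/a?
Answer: 876 + sqrt(66301) ≈ 1133.5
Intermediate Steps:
V(g, v) = 8 + sqrt(g**2 + v**2)
S(p, C) = 7 (S(p, C) = 4 + 3 = 7)
I = 868 (I = 7*(49 + 75) = 7*124 = 868)
I + V(210, -149) = 868 + (8 + sqrt(210**2 + (-149)**2)) = 868 + (8 + sqrt(44100 + 22201)) = 868 + (8 + sqrt(66301)) = 876 + sqrt(66301)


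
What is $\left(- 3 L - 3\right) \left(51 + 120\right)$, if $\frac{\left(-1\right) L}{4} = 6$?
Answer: $11799$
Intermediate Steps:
$L = -24$ ($L = \left(-4\right) 6 = -24$)
$\left(- 3 L - 3\right) \left(51 + 120\right) = \left(\left(-3\right) \left(-24\right) - 3\right) \left(51 + 120\right) = \left(72 - 3\right) 171 = 69 \cdot 171 = 11799$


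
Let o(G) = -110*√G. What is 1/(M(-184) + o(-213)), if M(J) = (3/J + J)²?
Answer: 38813597763136/1317260233094490961 + 126085160960*I*√213/1317260233094490961 ≈ 2.9465e-5 + 1.397e-6*I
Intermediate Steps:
M(J) = (J + 3/J)²
1/(M(-184) + o(-213)) = 1/((3 + (-184)²)²/(-184)² - 110*I*√213) = 1/((3 + 33856)²/33856 - 110*I*√213) = 1/((1/33856)*33859² - 110*I*√213) = 1/((1/33856)*1146431881 - 110*I*√213) = 1/(1146431881/33856 - 110*I*√213)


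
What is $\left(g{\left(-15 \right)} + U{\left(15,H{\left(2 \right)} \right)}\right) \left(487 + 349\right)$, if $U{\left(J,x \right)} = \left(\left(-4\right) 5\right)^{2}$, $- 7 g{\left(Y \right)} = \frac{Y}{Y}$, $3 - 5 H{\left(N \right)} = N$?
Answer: $\frac{2339964}{7} \approx 3.3428 \cdot 10^{5}$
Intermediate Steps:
$H{\left(N \right)} = \frac{3}{5} - \frac{N}{5}$
$g{\left(Y \right)} = - \frac{1}{7}$ ($g{\left(Y \right)} = - \frac{Y \frac{1}{Y}}{7} = \left(- \frac{1}{7}\right) 1 = - \frac{1}{7}$)
$U{\left(J,x \right)} = 400$ ($U{\left(J,x \right)} = \left(-20\right)^{2} = 400$)
$\left(g{\left(-15 \right)} + U{\left(15,H{\left(2 \right)} \right)}\right) \left(487 + 349\right) = \left(- \frac{1}{7} + 400\right) \left(487 + 349\right) = \frac{2799}{7} \cdot 836 = \frac{2339964}{7}$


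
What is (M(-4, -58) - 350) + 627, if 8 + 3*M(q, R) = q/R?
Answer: 23869/87 ≈ 274.36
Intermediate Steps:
M(q, R) = -8/3 + q/(3*R) (M(q, R) = -8/3 + (q/R)/3 = -8/3 + q/(3*R))
(M(-4, -58) - 350) + 627 = ((⅓)*(-4 - 8*(-58))/(-58) - 350) + 627 = ((⅓)*(-1/58)*(-4 + 464) - 350) + 627 = ((⅓)*(-1/58)*460 - 350) + 627 = (-230/87 - 350) + 627 = -30680/87 + 627 = 23869/87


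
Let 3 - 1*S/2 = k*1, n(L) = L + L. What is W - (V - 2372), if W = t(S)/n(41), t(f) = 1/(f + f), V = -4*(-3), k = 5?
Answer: 1548159/656 ≈ 2360.0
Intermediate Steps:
V = 12
n(L) = 2*L
S = -4 (S = 6 - 10 = -4)
t(f) = 1/(2*f)
W = -1/656 (W = ((½)/(-4))/((2*41)) = ((½)*(-¼))/82 = -⅛*1/82 = -1/656 ≈ -0.0015244)
W - (V - 2372) = -1/656 - (12 - 2372) = -1/656 - 1*(-2360) = -1/656 + 2360 = 1548159/656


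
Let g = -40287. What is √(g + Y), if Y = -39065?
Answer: 2*I*√19838 ≈ 281.69*I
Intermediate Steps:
√(g + Y) = √(-40287 - 39065) = √(-79352) = 2*I*√19838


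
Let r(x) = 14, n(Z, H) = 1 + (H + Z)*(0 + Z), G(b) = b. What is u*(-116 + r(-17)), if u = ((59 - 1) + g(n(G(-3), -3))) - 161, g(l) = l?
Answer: 8568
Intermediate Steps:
n(Z, H) = 1 + Z*(H + Z) (n(Z, H) = 1 + (H + Z)*Z = 1 + Z*(H + Z))
u = -84 (u = ((59 - 1) + (1 + (-3)**2 - 3*(-3))) - 161 = (58 + (1 + 9 + 9)) - 161 = (58 + 19) - 161 = 77 - 161 = -84)
u*(-116 + r(-17)) = -84*(-116 + 14) = -84*(-102) = 8568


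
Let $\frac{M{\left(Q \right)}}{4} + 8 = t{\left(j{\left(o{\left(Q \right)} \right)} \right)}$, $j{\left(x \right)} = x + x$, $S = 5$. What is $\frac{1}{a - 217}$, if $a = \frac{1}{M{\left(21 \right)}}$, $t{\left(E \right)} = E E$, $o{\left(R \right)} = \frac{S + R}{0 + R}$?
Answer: $- \frac{3296}{715673} \approx -0.0046055$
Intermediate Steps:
$o{\left(R \right)} = \frac{5 + R}{R}$ ($o{\left(R \right)} = \frac{5 + R}{0 + R} = \frac{5 + R}{R}$)
$j{\left(x \right)} = 2 x$
$t{\left(E \right)} = E^{2}$
$M{\left(Q \right)} = -32 + \frac{16 \left(5 + Q\right)^{2}}{Q^{2}}$ ($M{\left(Q \right)} = -32 + 4 \left(2 \frac{5 + Q}{Q}\right)^{2} = -32 + 4 \left(\frac{2 \left(5 + Q\right)}{Q}\right)^{2} = -32 + 4 \frac{4 \left(5 + Q\right)^{2}}{Q^{2}} = -32 + \frac{16 \left(5 + Q\right)^{2}}{Q^{2}}$)
$a = - \frac{441}{3296}$ ($a = \frac{1}{-16 + \frac{160}{21} + \frac{400}{441}} = \frac{1}{- \frac{3296}{441}} = - \frac{441}{3296} \approx -0.1338$)
$\frac{1}{a - 217} = \frac{1}{- \frac{441}{3296} - 217} = \frac{1}{- \frac{715673}{3296}} = - \frac{3296}{715673}$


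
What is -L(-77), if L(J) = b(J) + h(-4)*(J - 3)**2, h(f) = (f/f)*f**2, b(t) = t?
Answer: -102323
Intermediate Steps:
h(f) = f**2 (h(f) = 1*f**2 = f**2)
L(J) = J + 16*(-3 + J)**2 (L(J) = J + (-4)**2*(J - 3)**2 = J + 16*(-3 + J)**2)
-L(-77) = -(-77 + 16*(-3 - 77)**2) = -(-77 + 16*(-80)**2) = -(-77 + 16*6400) = -(-77 + 102400) = -1*102323 = -102323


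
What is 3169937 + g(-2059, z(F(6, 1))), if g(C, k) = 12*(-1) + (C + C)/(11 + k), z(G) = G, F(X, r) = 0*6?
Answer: 34865057/11 ≈ 3.1696e+6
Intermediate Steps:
F(X, r) = 0
g(C, k) = -12 + 2*C/(11 + k) (g(C, k) = -12 + (2*C)/(11 + k) = -12 + 2*C/(11 + k))
3169937 + g(-2059, z(F(6, 1))) = 3169937 + 2*(-66 - 2059 - 6*0)/(11 + 0) = 3169937 + 2*(-66 - 2059 + 0)/11 = 3169937 + 2*(1/11)*(-2125) = 3169937 - 4250/11 = 34865057/11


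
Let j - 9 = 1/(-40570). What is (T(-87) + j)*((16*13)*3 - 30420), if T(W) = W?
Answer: 47144139978/20285 ≈ 2.3241e+6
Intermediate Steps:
j = 365129/40570 (j = 9 + 1/(-40570) = 9 - 1/40570 = 365129/40570 ≈ 9.0000)
(T(-87) + j)*((16*13)*3 - 30420) = (-87 + 365129/40570)*((16*13)*3 - 30420) = -3164461*(208*3 - 30420)/40570 = -3164461*(624 - 30420)/40570 = -3164461/40570*(-29796) = 47144139978/20285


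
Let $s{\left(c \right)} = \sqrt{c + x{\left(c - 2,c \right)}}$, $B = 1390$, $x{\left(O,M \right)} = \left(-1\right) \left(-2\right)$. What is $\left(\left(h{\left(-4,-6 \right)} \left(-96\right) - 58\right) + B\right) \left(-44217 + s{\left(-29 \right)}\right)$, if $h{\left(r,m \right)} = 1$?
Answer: $-54652212 + 3708 i \sqrt{3} \approx -5.4652 \cdot 10^{7} + 6422.4 i$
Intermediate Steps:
$x{\left(O,M \right)} = 2$
$s{\left(c \right)} = \sqrt{2 + c}$ ($s{\left(c \right)} = \sqrt{c + 2} = \sqrt{2 + c}$)
$\left(\left(h{\left(-4,-6 \right)} \left(-96\right) - 58\right) + B\right) \left(-44217 + s{\left(-29 \right)}\right) = \left(\left(1 \left(-96\right) - 58\right) + 1390\right) \left(-44217 + \sqrt{2 - 29}\right) = \left(\left(-96 - 58\right) + 1390\right) \left(-44217 + \sqrt{-27}\right) = \left(-154 + 1390\right) \left(-44217 + 3 i \sqrt{3}\right) = 1236 \left(-44217 + 3 i \sqrt{3}\right) = -54652212 + 3708 i \sqrt{3}$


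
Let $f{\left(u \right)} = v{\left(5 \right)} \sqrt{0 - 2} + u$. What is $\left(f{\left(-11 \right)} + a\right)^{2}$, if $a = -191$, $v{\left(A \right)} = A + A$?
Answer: $40604 - 4040 i \sqrt{2} \approx 40604.0 - 5713.4 i$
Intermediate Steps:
$v{\left(A \right)} = 2 A$
$f{\left(u \right)} = u + 10 i \sqrt{2}$ ($f{\left(u \right)} = 2 \cdot 5 \sqrt{0 - 2} + u = 10 \sqrt{-2} + u = 10 i \sqrt{2} + u = u + 10 i \sqrt{2}$)
$\left(f{\left(-11 \right)} + a\right)^{2} = \left(\left(-11 + 10 i \sqrt{2}\right) - 191\right)^{2} = \left(-202 + 10 i \sqrt{2}\right)^{2}$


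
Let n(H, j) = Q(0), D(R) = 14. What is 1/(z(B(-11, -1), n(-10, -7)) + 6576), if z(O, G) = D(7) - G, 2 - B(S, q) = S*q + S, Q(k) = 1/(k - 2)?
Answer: 2/13181 ≈ 0.00015173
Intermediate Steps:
Q(k) = 1/(-2 + k)
B(S, q) = 2 - S - S*q (B(S, q) = 2 - (S*q + S) = 2 - (S + S*q) = 2 + (-S - S*q) = 2 - S - S*q)
n(H, j) = -1/2 (n(H, j) = 1/(-2 + 0) = 1/(-2) = -1/2)
z(O, G) = 14 - G
1/(z(B(-11, -1), n(-10, -7)) + 6576) = 1/((14 - 1*(-1/2)) + 6576) = 1/((14 + 1/2) + 6576) = 1/(29/2 + 6576) = 1/(13181/2) = 2/13181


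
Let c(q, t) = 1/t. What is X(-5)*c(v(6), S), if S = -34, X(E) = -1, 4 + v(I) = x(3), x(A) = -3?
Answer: 1/34 ≈ 0.029412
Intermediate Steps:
v(I) = -7 (v(I) = -4 - 3 = -7)
X(-5)*c(v(6), S) = -1/(-34) = -1*(-1/34) = 1/34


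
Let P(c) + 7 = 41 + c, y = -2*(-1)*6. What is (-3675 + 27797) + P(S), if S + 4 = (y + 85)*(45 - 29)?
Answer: 25704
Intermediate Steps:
y = 12 (y = 2*6 = 12)
S = 1548 (S = -4 + (12 + 85)*(45 - 29) = -4 + 97*16 = -4 + 1552 = 1548)
P(c) = 34 + c (P(c) = -7 + (41 + c) = 34 + c)
(-3675 + 27797) + P(S) = (-3675 + 27797) + (34 + 1548) = 24122 + 1582 = 25704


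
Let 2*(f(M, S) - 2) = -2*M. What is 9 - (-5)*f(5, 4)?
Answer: -6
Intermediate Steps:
f(M, S) = 2 - M (f(M, S) = 2 + (-2*M)/2 = 2 - M)
9 - (-5)*f(5, 4) = 9 - (-5)*(2 - 1*5) = 9 - (-5)*(2 - 5) = 9 - (-5)*(-3) = 9 - 5*3 = 9 - 15 = -6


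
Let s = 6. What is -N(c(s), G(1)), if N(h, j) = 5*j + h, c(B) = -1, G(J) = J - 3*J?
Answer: 11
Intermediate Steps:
G(J) = -2*J
N(h, j) = h + 5*j
-N(c(s), G(1)) = -(-1 + 5*(-2*1)) = -(-1 + 5*(-2)) = -(-1 - 10) = -1*(-11) = 11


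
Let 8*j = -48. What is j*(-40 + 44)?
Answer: -24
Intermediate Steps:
j = -6 (j = (1/8)*(-48) = -6)
j*(-40 + 44) = -6*(-40 + 44) = -6*4 = -24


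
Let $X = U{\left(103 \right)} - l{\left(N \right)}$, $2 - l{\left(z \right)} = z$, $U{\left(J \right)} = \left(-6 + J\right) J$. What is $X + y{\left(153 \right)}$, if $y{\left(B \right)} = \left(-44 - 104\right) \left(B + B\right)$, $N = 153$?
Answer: $-35146$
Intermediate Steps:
$U{\left(J \right)} = J \left(-6 + J\right)$
$l{\left(z \right)} = 2 - z$
$y{\left(B \right)} = - 296 B$ ($y{\left(B \right)} = - 148 \cdot 2 B = - 296 B$)
$X = 10142$ ($X = 103 \left(-6 + 103\right) - \left(2 - 153\right) = 103 \cdot 97 - \left(2 - 153\right) = 9991 - -151 = 9991 + 151 = 10142$)
$X + y{\left(153 \right)} = 10142 - 45288 = -35146$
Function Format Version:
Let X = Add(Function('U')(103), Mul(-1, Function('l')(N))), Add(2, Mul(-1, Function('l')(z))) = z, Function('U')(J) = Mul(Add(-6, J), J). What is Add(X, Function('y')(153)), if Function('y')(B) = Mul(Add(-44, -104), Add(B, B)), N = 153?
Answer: -35146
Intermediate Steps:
Function('U')(J) = Mul(J, Add(-6, J))
Function('l')(z) = Add(2, Mul(-1, z))
Function('y')(B) = Mul(-296, B) (Function('y')(B) = Mul(-148, Mul(2, B)) = Mul(-296, B))
X = 10142 (X = Add(Mul(103, Add(-6, 103)), Mul(-1, Add(2, Mul(-1, 153)))) = Add(Mul(103, 97), Mul(-1, Add(2, -153))) = Add(9991, Mul(-1, -151)) = Add(9991, 151) = 10142)
Add(X, Function('y')(153)) = Add(10142, Mul(-296, 153)) = Add(10142, -45288) = -35146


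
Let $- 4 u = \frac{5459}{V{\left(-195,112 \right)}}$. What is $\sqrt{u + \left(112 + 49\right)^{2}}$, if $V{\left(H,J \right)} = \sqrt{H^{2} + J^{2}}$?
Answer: $\frac{\sqrt{265143188435524 - 276056171 \sqrt{50569}}}{101138} \approx 160.98$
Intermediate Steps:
$u = - \frac{5459 \sqrt{50569}}{202276}$ ($u = - \frac{5459 \frac{1}{\sqrt{\left(-195\right)^{2} + 112^{2}}}}{4} = - \frac{5459 \frac{1}{\sqrt{38025 + 12544}}}{4} = - \frac{5459 \frac{1}{\sqrt{50569}}}{4} = - \frac{5459 \frac{\sqrt{50569}}{50569}}{4} = - \frac{\frac{5459}{50569} \sqrt{50569}}{4} = - \frac{5459 \sqrt{50569}}{202276} \approx -6.0689$)
$\sqrt{u + \left(112 + 49\right)^{2}} = \sqrt{- \frac{5459 \sqrt{50569}}{202276} + \left(112 + 49\right)^{2}} = \sqrt{- \frac{5459 \sqrt{50569}}{202276} + 161^{2}} = \sqrt{- \frac{5459 \sqrt{50569}}{202276} + 25921} = \sqrt{25921 - \frac{5459 \sqrt{50569}}{202276}}$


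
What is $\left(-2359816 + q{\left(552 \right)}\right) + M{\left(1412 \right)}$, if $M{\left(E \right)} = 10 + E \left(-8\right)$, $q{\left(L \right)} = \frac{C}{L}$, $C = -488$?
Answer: $- \frac{163606099}{69} \approx -2.3711 \cdot 10^{6}$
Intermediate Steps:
$q{\left(L \right)} = - \frac{488}{L}$
$M{\left(E \right)} = 10 - 8 E$
$\left(-2359816 + q{\left(552 \right)}\right) + M{\left(1412 \right)} = \left(-2359816 - \frac{488}{552}\right) + \left(10 - 11296\right) = \left(-2359816 - \frac{61}{69}\right) + \left(10 - 11296\right) = \left(-2359816 - \frac{61}{69}\right) - 11286 = - \frac{162827365}{69} - 11286 = - \frac{163606099}{69}$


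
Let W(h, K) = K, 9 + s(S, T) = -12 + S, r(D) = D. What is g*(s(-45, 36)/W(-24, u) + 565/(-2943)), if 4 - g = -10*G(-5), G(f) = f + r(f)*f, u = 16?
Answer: -1727863/1962 ≈ -880.66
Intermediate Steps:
s(S, T) = -21 + S (s(S, T) = -9 + (-12 + S) = -21 + S)
G(f) = f + f² (G(f) = f + f*f = f + f²)
g = 204 (g = 4 - (-10)*(-5*(1 - 5)) = 4 - (-10)*(-5*(-4)) = 4 - (-10)*20 = 4 - 1*(-200) = 4 + 200 = 204)
g*(s(-45, 36)/W(-24, u) + 565/(-2943)) = 204*((-21 - 45)/16 + 565/(-2943)) = 204*(-66*1/16 + 565*(-1/2943)) = 204*(-33/8 - 565/2943) = 204*(-101639/23544) = -1727863/1962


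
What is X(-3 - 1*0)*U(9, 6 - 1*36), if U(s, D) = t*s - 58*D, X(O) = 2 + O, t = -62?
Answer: -1182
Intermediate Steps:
U(s, D) = -62*s - 58*D
X(-3 - 1*0)*U(9, 6 - 1*36) = (2 + (-3 - 1*0))*(-62*9 - 58*(6 - 1*36)) = (2 + (-3 + 0))*(-558 - 58*(6 - 36)) = (2 - 3)*(-558 - 58*(-30)) = -(-558 + 1740) = -1*1182 = -1182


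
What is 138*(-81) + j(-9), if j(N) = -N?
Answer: -11169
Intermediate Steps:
138*(-81) + j(-9) = 138*(-81) - 1*(-9) = -11178 + 9 = -11169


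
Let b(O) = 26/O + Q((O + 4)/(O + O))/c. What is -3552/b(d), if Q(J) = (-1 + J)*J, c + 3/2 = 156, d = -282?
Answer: 43641498816/1152671 ≈ 37861.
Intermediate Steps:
c = 309/2 (c = -3/2 + 156 = 309/2 ≈ 154.50)
Q(J) = J*(-1 + J)
b(O) = 26/O + (-1 + (4 + O)/(2*O))*(4 + O)/(309*O) (b(O) = 26/O + (((O + 4)/(O + O))*(-1 + (O + 4)/(O + O)))/(309/2) = 26/O + (((4 + O)/((2*O)))*(-1 + (4 + O)/((2*O))))*(2/309) = 26/O + (((4 + O)*(1/(2*O)))*(-1 + (4 + O)*(1/(2*O))))*(2/309) = 26/O + (((4 + O)/(2*O))*(-1 + (4 + O)/(2*O)))*(2/309) = 26/O + ((-1 + (4 + O)/(2*O))*(4 + O)/(2*O))*(2/309) = 26/O + (-1 + (4 + O)/(2*O))*(4 + O)/(309*O))
-3552/b(d) = -3552*49145832/(16 - 1*(-282)² + 16068*(-282)) = -3552*49145832/(16 - 1*79524 - 4531176) = -3552*49145832/(16 - 79524 - 4531176) = -3552/((1/618)*(1/79524)*(-4610684)) = -3552/(-1152671/12286458) = -3552*(-12286458/1152671) = 43641498816/1152671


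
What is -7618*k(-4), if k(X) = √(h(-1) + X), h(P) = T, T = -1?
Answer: -7618*I*√5 ≈ -17034.0*I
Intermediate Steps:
h(P) = -1
k(X) = √(-1 + X)
-7618*k(-4) = -7618*√(-1 - 4) = -7618*I*√5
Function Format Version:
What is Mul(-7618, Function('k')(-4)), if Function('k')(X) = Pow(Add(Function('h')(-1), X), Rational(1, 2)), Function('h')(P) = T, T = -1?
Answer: Mul(-7618, I, Pow(5, Rational(1, 2))) ≈ Mul(-17034., I)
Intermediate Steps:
Function('h')(P) = -1
Function('k')(X) = Pow(Add(-1, X), Rational(1, 2))
Mul(-7618, Function('k')(-4)) = Mul(-7618, Pow(Add(-1, -4), Rational(1, 2))) = Mul(-7618, Pow(-5, Rational(1, 2))) = Mul(-7618, Mul(I, Pow(5, Rational(1, 2)))) = Mul(-7618, I, Pow(5, Rational(1, 2)))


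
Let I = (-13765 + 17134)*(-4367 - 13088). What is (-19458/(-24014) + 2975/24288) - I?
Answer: 17149329148183097/291626016 ≈ 5.8806e+7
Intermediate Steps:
I = -58805895 (I = 3369*(-17455) = -58805895)
(-19458/(-24014) + 2975/24288) - I = (-19458/(-24014) + 2975/24288) - 1*(-58805895) = (-19458*(-1/24014) + 2975*(1/24288)) + 58805895 = (9729/12007 + 2975/24288) + 58805895 = 272018777/291626016 + 58805895 = 17149329148183097/291626016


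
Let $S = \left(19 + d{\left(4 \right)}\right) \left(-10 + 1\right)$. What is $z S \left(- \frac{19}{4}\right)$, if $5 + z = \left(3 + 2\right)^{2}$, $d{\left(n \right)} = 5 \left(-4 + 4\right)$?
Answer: $16245$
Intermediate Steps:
$d{\left(n \right)} = 0$ ($d{\left(n \right)} = 5 \cdot 0 = 0$)
$z = 20$ ($z = -5 + \left(3 + 2\right)^{2} = -5 + 5^{2} = -5 + 25 = 20$)
$S = -171$ ($S = \left(19 + 0\right) \left(-10 + 1\right) = 19 \left(-9\right) = -171$)
$z S \left(- \frac{19}{4}\right) = 20 \left(-171\right) \left(- \frac{19}{4}\right) = - 3420 \left(\left(-19\right) \frac{1}{4}\right) = \left(-3420\right) \left(- \frac{19}{4}\right) = 16245$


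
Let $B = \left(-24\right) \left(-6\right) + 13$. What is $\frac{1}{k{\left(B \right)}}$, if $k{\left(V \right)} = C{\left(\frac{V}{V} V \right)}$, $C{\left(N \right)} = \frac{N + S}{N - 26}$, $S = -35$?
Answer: $\frac{131}{122} \approx 1.0738$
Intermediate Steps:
$C{\left(N \right)} = \frac{-35 + N}{-26 + N}$ ($C{\left(N \right)} = \frac{N - 35}{N - 26} = \frac{-35 + N}{-26 + N}$)
$B = 157$ ($B = 144 + 13 = 157$)
$k{\left(V \right)} = \frac{-35 + V}{-26 + V}$ ($k{\left(V \right)} = \frac{-35 + \frac{V}{V} V}{-26 + \frac{V}{V} V} = \frac{-35 + 1 V}{-26 + 1 V} = \frac{-35 + V}{-26 + V}$)
$\frac{1}{k{\left(B \right)}} = \frac{1}{\frac{1}{-26 + 157} \left(-35 + 157\right)} = \frac{1}{\frac{1}{131} \cdot 122} = \frac{1}{\frac{122}{131}} = \frac{131}{122}$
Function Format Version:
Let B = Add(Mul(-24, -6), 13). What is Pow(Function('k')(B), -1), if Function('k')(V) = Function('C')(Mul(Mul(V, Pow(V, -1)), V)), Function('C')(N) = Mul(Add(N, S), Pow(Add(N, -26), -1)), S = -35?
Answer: Rational(131, 122) ≈ 1.0738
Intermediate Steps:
Function('C')(N) = Mul(Pow(Add(-26, N), -1), Add(-35, N)) (Function('C')(N) = Mul(Add(N, -35), Pow(Add(N, -26), -1)) = Mul(Add(-35, N), Pow(Add(-26, N), -1)) = Mul(Pow(Add(-26, N), -1), Add(-35, N)))
B = 157 (B = Add(144, 13) = 157)
Function('k')(V) = Mul(Pow(Add(-26, V), -1), Add(-35, V)) (Function('k')(V) = Mul(Pow(Add(-26, Mul(Mul(V, Pow(V, -1)), V)), -1), Add(-35, Mul(Mul(V, Pow(V, -1)), V))) = Mul(Pow(Add(-26, Mul(1, V)), -1), Add(-35, Mul(1, V))) = Mul(Pow(Add(-26, V), -1), Add(-35, V)))
Pow(Function('k')(B), -1) = Pow(Mul(Pow(Add(-26, 157), -1), Add(-35, 157)), -1) = Pow(Mul(Pow(131, -1), 122), -1) = Pow(Mul(Rational(1, 131), 122), -1) = Pow(Rational(122, 131), -1) = Rational(131, 122)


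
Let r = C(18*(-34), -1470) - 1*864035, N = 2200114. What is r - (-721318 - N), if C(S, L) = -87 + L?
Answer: 2055840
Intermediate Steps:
r = -865592 (r = (-87 - 1470) - 1*864035 = -1557 - 864035 = -865592)
r - (-721318 - N) = -865592 - (-721318 - 1*2200114) = -865592 - (-721318 - 2200114) = -865592 - 1*(-2921432) = -865592 + 2921432 = 2055840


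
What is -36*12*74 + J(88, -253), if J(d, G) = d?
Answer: -31880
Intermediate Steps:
-36*12*74 + J(88, -253) = -36*12*74 + 88 = -432*74 + 88 = -31968 + 88 = -31880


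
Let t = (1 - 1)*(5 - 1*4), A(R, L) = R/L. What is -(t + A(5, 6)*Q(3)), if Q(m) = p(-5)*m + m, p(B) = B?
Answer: 10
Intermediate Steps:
t = 0 (t = 0*(5 - 4) = 0*1 = 0)
Q(m) = -4*m (Q(m) = -5*m + m = -4*m)
-(t + A(5, 6)*Q(3)) = -(0 + (5/6)*(-4*3)) = -(0 + (5*(1/6))*(-12)) = -(0 + (5/6)*(-12)) = -(0 - 10) = -1*(-10) = 10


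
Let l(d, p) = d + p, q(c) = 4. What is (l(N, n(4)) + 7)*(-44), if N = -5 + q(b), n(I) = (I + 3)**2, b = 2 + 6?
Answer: -2420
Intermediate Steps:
b = 8
n(I) = (3 + I)**2
N = -1 (N = -5 + 4 = -1)
(l(N, n(4)) + 7)*(-44) = ((-1 + (3 + 4)**2) + 7)*(-44) = ((-1 + 7**2) + 7)*(-44) = ((-1 + 49) + 7)*(-44) = (48 + 7)*(-44) = 55*(-44) = -2420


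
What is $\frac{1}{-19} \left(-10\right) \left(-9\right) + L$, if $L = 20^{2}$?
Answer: $\frac{7510}{19} \approx 395.26$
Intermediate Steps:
$L = 400$
$\frac{1}{-19} \left(-10\right) \left(-9\right) + L = \frac{1}{-19} \left(-10\right) \left(-9\right) + 400 = \left(- \frac{1}{19}\right) \left(-10\right) \left(-9\right) + 400 = \frac{10}{19} \left(-9\right) + 400 = - \frac{90}{19} + 400 = \frac{7510}{19}$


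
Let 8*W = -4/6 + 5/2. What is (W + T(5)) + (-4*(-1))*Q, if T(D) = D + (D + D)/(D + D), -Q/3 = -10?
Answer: 6059/48 ≈ 126.23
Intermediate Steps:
Q = 30 (Q = -3*(-10) = 30)
T(D) = 1 + D (T(D) = D + (2*D)/((2*D)) = D + (2*D)*(1/(2*D)) = D + 1 = 1 + D)
W = 11/48 (W = (-4/6 + 5/2)/8 = (-4*1/6 + 5*(1/2))/8 = (-2/3 + 5/2)/8 = (1/8)*(11/6) = 11/48 ≈ 0.22917)
(W + T(5)) + (-4*(-1))*Q = (11/48 + (1 + 5)) - 4*(-1)*30 = (11/48 + 6) + 4*30 = 299/48 + 120 = 6059/48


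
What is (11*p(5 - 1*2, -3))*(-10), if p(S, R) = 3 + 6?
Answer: -990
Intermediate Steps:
p(S, R) = 9
(11*p(5 - 1*2, -3))*(-10) = (11*9)*(-10) = 99*(-10) = -990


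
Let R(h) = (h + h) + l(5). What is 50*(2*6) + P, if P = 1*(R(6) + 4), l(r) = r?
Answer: 621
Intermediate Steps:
R(h) = 5 + 2*h (R(h) = (h + h) + 5 = 2*h + 5 = 5 + 2*h)
P = 21 (P = 1*((5 + 2*6) + 4) = 1*((5 + 12) + 4) = 1*(17 + 4) = 1*21 = 21)
50*(2*6) + P = 50*(2*6) + 21 = 50*12 + 21 = 600 + 21 = 621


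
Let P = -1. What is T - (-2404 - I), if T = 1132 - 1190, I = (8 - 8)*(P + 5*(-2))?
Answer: 2346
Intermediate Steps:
I = 0 (I = (8 - 8)*(-1 + 5*(-2)) = 0*(-1 - 10) = 0*(-11) = 0)
T = -58
T - (-2404 - I) = -58 - (-2404 - 1*0) = -58 - (-2404 + 0) = -58 - 1*(-2404) = -58 + 2404 = 2346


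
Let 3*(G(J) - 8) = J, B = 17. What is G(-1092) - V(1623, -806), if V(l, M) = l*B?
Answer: -27947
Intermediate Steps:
V(l, M) = 17*l (V(l, M) = l*17 = 17*l)
G(J) = 8 + J/3
G(-1092) - V(1623, -806) = (8 + (⅓)*(-1092)) - 17*1623 = (8 - 364) - 1*27591 = -356 - 27591 = -27947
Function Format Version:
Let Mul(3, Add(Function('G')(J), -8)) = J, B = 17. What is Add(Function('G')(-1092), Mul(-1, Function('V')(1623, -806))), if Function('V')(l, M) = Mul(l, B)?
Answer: -27947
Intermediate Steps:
Function('V')(l, M) = Mul(17, l) (Function('V')(l, M) = Mul(l, 17) = Mul(17, l))
Function('G')(J) = Add(8, Mul(Rational(1, 3), J))
Add(Function('G')(-1092), Mul(-1, Function('V')(1623, -806))) = Add(Add(8, Mul(Rational(1, 3), -1092)), Mul(-1, Mul(17, 1623))) = Add(Add(8, -364), Mul(-1, 27591)) = Add(-356, -27591) = -27947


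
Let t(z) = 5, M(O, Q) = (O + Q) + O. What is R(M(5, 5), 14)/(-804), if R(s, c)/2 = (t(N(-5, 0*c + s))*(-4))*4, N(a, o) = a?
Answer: 40/201 ≈ 0.19900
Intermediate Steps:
M(O, Q) = Q + 2*O
R(s, c) = -160 (R(s, c) = 2*((5*(-4))*4) = 2*(-20*4) = 2*(-80) = -160)
R(M(5, 5), 14)/(-804) = -160/(-804) = -160*(-1/804) = 40/201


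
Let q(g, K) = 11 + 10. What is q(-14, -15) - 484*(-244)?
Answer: 118117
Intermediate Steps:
q(g, K) = 21
q(-14, -15) - 484*(-244) = 21 - 484*(-244) = 21 + 118096 = 118117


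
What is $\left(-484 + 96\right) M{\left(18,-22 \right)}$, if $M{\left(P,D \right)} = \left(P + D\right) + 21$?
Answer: $-6596$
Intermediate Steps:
$M{\left(P,D \right)} = 21 + D + P$ ($M{\left(P,D \right)} = \left(D + P\right) + 21 = 21 + D + P$)
$\left(-484 + 96\right) M{\left(18,-22 \right)} = \left(-484 + 96\right) \left(21 - 22 + 18\right) = \left(-388\right) 17 = -6596$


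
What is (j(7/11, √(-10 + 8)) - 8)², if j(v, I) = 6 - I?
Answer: (2 + I*√2)² ≈ 2.0 + 5.6569*I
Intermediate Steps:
(j(7/11, √(-10 + 8)) - 8)² = ((6 - √(-10 + 8)) - 8)² = ((6 - √(-2)) - 8)² = ((6 - I*√2) - 8)² = (-2 - I*√2)²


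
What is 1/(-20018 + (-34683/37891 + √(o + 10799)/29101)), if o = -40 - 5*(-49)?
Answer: -24340444387131616725611/487269295428916431766185517 - 83562234129962*√2751/487269295428916431766185517 ≈ -4.9953e-5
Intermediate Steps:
o = 205 (o = -40 + 245 = 205)
1/(-20018 + (-34683/37891 + √(o + 10799)/29101)) = 1/(-20018 + (-34683/37891 + √(205 + 10799)/29101)) = 1/(-20018 + (-34683*1/37891 + √11004*(1/29101))) = 1/(-20018 + (-34683/37891 + (2*√2751)*(1/29101))) = 1/(-20018 + (-34683/37891 + 2*√2751/29101)) = 1/(-758536721/37891 + 2*√2751/29101)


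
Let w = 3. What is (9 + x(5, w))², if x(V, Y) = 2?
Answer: 121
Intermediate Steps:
(9 + x(5, w))² = (9 + 2)² = 11² = 121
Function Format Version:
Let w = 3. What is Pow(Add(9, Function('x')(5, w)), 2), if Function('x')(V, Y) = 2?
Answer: 121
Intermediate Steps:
Pow(Add(9, Function('x')(5, w)), 2) = Pow(Add(9, 2), 2) = Pow(11, 2) = 121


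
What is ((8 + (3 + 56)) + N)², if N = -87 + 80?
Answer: 3600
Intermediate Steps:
N = -7
((8 + (3 + 56)) + N)² = ((8 + (3 + 56)) - 7)² = ((8 + 59) - 7)² = (67 - 7)² = 60² = 3600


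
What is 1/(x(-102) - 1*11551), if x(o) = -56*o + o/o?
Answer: -1/5838 ≈ -0.00017129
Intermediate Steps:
x(o) = 1 - 56*o (x(o) = -56*o + 1 = 1 - 56*o)
1/(x(-102) - 1*11551) = 1/((1 - 56*(-102)) - 1*11551) = 1/((1 + 5712) - 11551) = 1/(5713 - 11551) = 1/(-5838) = -1/5838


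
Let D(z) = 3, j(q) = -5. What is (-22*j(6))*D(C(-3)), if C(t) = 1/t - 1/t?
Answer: 330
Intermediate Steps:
C(t) = 0 (C(t) = 1/t - 1/t = 0)
(-22*j(6))*D(C(-3)) = -(-110)*3 = -22*(-5)*3 = 110*3 = 330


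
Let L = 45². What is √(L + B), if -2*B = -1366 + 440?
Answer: 2*√622 ≈ 49.880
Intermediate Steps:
L = 2025
B = 463 (B = -(-1366 + 440)/2 = -½*(-926) = 463)
√(L + B) = √(2025 + 463) = √2488 = 2*√622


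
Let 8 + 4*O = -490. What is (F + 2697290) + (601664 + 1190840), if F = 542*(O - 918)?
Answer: 3924759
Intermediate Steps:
O = -249/2 (O = -2 + (¼)*(-490) = -2 - 245/2 = -249/2 ≈ -124.50)
F = -565035 (F = 542*(-249/2 - 918) = 542*(-2085/2) = -565035)
(F + 2697290) + (601664 + 1190840) = (-565035 + 2697290) + (601664 + 1190840) = 2132255 + 1792504 = 3924759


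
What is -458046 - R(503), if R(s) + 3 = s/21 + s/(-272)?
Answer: -2616467869/5712 ≈ -4.5807e+5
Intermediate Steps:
R(s) = -3 + 251*s/5712 (R(s) = -3 + (s/21 + s/(-272)) = -3 + (s*(1/21) + s*(-1/272)) = -3 + (s/21 - s/272) = -3 + 251*s/5712)
-458046 - R(503) = -458046 - (-3 + (251/5712)*503) = -458046 - (-3 + 126253/5712) = -458046 - 1*109117/5712 = -458046 - 109117/5712 = -2616467869/5712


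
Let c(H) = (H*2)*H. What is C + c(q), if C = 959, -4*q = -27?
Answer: 8401/8 ≈ 1050.1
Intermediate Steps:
q = 27/4 (q = -¼*(-27) = 27/4 ≈ 6.7500)
c(H) = 2*H² (c(H) = (2*H)*H = 2*H²)
C + c(q) = 959 + 2*(27/4)² = 959 + 2*(729/16) = 959 + 729/8 = 8401/8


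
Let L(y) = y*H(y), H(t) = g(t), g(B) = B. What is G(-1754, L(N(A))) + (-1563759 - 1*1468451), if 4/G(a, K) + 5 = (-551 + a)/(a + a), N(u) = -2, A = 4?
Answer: -46195733382/15235 ≈ -3.0322e+6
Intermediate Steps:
H(t) = t
L(y) = y² (L(y) = y*y = y²)
G(a, K) = 4/(-5 + (-551 + a)/(2*a)) (G(a, K) = 4/(-5 + (-551 + a)/(a + a)) = 4/(-5 + (-551 + a)/((2*a))) = 4/(-5 + (-551 + a)*(1/(2*a))) = 4/(-5 + (-551 + a)/(2*a)))
G(-1754, L(N(A))) + (-1563759 - 1*1468451) = -8*(-1754)/(551 + 9*(-1754)) + (-1563759 - 1*1468451) = -8*(-1754)/(551 - 15786) + (-1563759 - 1468451) = -8*(-1754)/(-15235) - 3032210 = -8*(-1754)*(-1/15235) - 3032210 = -14032/15235 - 3032210 = -46195733382/15235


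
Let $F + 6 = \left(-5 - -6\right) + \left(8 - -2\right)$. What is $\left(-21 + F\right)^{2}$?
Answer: $256$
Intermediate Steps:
$F = 5$ ($F = -6 + \left(\left(-5 - -6\right) + \left(8 - -2\right)\right) = -6 + \left(\left(-5 + 6\right) + \left(8 + 2\right)\right) = -6 + \left(1 + 10\right) = -6 + 11 = 5$)
$\left(-21 + F\right)^{2} = \left(-21 + 5\right)^{2} = \left(-16\right)^{2} = 256$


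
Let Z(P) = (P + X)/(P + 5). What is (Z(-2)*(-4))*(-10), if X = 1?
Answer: -40/3 ≈ -13.333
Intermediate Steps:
Z(P) = (1 + P)/(5 + P) (Z(P) = (P + 1)/(P + 5) = (1 + P)/(5 + P))
(Z(-2)*(-4))*(-10) = (((1 - 2)/(5 - 2))*(-4))*(-10) = ((-1/3)*(-4))*(-10) = (((1/3)*(-1))*(-4))*(-10) = -1/3*(-4)*(-10) = (4/3)*(-10) = -40/3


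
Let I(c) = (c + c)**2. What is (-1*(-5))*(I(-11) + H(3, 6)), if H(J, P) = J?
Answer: 2435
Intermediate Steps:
I(c) = 4*c**2 (I(c) = (2*c)**2 = 4*c**2)
(-1*(-5))*(I(-11) + H(3, 6)) = (-1*(-5))*(4*(-11)**2 + 3) = 5*(4*121 + 3) = 5*(484 + 3) = 5*487 = 2435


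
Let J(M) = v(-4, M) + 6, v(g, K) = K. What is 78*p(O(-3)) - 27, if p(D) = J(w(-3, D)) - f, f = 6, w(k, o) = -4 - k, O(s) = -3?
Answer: -105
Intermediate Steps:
J(M) = 6 + M (J(M) = M + 6 = 6 + M)
p(D) = -1 (p(D) = (6 + (-4 - 1*(-3))) - 1*6 = (6 + (-4 + 3)) - 6 = (6 - 1) - 6 = 5 - 6 = -1)
78*p(O(-3)) - 27 = 78*(-1) - 27 = -78 - 27 = -105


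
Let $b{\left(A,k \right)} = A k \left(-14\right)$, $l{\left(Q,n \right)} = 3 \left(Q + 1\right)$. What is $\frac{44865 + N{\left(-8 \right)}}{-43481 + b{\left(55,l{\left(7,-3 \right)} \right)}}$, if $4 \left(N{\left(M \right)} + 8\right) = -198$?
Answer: $- \frac{89615}{123922} \approx -0.72316$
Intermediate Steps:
$l{\left(Q,n \right)} = 3 + 3 Q$ ($l{\left(Q,n \right)} = 3 \left(1 + Q\right) = 3 + 3 Q$)
$b{\left(A,k \right)} = - 14 A k$
$N{\left(M \right)} = - \frac{115}{2}$ ($N{\left(M \right)} = -8 + \frac{1}{4} \left(-198\right) = -8 - \frac{99}{2} = - \frac{115}{2}$)
$\frac{44865 + N{\left(-8 \right)}}{-43481 + b{\left(55,l{\left(7,-3 \right)} \right)}} = \frac{44865 - \frac{115}{2}}{-43481 - 770 \left(3 + 3 \cdot 7\right)} = \frac{89615}{2 \left(-43481 - 770 \left(3 + 21\right)\right)} = \frac{89615}{2 \left(-43481 - 770 \cdot 24\right)} = \frac{89615}{2 \left(-43481 - 18480\right)} = \frac{89615}{2 \left(-61961\right)} = \frac{89615}{2} \left(- \frac{1}{61961}\right) = - \frac{89615}{123922}$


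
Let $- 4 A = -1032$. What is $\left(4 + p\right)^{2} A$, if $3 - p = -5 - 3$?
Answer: $58050$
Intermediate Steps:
$A = 258$ ($A = \left(- \frac{1}{4}\right) \left(-1032\right) = 258$)
$p = 11$ ($p = 3 - \left(-5 - 3\right) = 3 - -8 = 3 + 8 = 11$)
$\left(4 + p\right)^{2} A = \left(4 + 11\right)^{2} \cdot 258 = 15^{2} \cdot 258 = 225 \cdot 258 = 58050$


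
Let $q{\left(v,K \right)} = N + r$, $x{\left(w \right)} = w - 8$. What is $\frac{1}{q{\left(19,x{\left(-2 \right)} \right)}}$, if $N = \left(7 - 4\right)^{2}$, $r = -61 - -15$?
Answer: $- \frac{1}{37} \approx -0.027027$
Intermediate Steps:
$r = -46$ ($r = -61 + 15 = -46$)
$x{\left(w \right)} = -8 + w$
$N = 9$ ($N = 3^{2} = 9$)
$q{\left(v,K \right)} = -37$ ($q{\left(v,K \right)} = 9 - 46 = -37$)
$\frac{1}{q{\left(19,x{\left(-2 \right)} \right)}} = \frac{1}{-37} = - \frac{1}{37}$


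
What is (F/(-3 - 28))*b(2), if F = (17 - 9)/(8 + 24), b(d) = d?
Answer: -1/62 ≈ -0.016129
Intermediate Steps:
F = ¼ (F = 8/32 = 8*(1/32) = ¼ ≈ 0.25000)
(F/(-3 - 28))*b(2) = (1/(4*(-3 - 28)))*2 = ((¼)/(-31))*2 = ((¼)*(-1/31))*2 = -1/124*2 = -1/62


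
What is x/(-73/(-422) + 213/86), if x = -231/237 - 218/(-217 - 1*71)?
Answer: -22473821/273490416 ≈ -0.082174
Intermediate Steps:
x = -2477/11376 (x = -231*1/237 - 218/(-217 - 71) = -77/79 - 218/(-288) = -77/79 - 218*(-1/288) = -77/79 + 109/144 = -2477/11376 ≈ -0.21774)
x/(-73/(-422) + 213/86) = -2477/(11376*(-73/(-422) + 213/86)) = -2477/(11376*(-73*(-1/422) + 213*(1/86))) = -2477/(11376*(73/422 + 213/86)) = -2477/(11376*24041/9073) = -2477/11376*9073/24041 = -22473821/273490416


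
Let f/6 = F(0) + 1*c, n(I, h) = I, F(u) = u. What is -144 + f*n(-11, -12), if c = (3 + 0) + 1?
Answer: -408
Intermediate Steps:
c = 4 (c = 3 + 1 = 4)
f = 24 (f = 6*(0 + 1*4) = 6*(0 + 4) = 6*4 = 24)
-144 + f*n(-11, -12) = -144 + 24*(-11) = -144 - 264 = -408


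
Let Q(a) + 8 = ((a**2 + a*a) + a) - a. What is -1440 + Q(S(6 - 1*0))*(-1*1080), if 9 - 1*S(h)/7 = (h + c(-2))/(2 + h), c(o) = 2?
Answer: -6766560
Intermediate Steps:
S(h) = 56 (S(h) = 63 - 7*(h + 2)/(2 + h) = 63 - 7*(2 + h)/(2 + h) = 63 - 7*1 = 63 - 7 = 56)
Q(a) = -8 + 2*a**2 (Q(a) = -8 + (((a**2 + a*a) + a) - a) = -8 + (((a**2 + a**2) + a) - a) = -8 + ((2*a**2 + a) - a) = -8 + ((a + 2*a**2) - a) = -8 + 2*a**2)
-1440 + Q(S(6 - 1*0))*(-1*1080) = -1440 + (-8 + 2*56**2)*(-1*1080) = -1440 + (-8 + 2*3136)*(-1080) = -1440 + (-8 + 6272)*(-1080) = -1440 + 6264*(-1080) = -1440 - 6765120 = -6766560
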